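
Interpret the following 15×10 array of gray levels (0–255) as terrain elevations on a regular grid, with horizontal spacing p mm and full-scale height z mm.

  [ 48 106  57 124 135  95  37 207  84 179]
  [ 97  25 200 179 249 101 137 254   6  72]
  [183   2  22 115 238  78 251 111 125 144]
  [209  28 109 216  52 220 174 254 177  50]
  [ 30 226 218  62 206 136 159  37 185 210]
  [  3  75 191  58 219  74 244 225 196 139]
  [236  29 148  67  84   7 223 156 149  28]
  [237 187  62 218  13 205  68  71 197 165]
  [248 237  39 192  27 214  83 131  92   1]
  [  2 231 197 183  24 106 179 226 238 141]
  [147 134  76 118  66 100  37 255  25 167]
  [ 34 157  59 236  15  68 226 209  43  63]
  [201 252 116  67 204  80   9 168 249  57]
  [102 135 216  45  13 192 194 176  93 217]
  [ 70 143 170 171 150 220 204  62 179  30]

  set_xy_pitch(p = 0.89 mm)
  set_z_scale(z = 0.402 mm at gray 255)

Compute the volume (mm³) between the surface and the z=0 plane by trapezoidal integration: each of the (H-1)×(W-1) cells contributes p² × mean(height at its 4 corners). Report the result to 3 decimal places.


21.097

height_mm = gray/255 × 0.402; cell vol = 0.89² × mean(4 corners)
unit = 0.89² × 0.402 / (4×255) = 0.000312181 mm³ per gray-sum
row 0: Σ corner-gray over 9 cells = 4388  → 1.3698
row 1: Σ corner-gray over 9 cells = 4682  → 1.4616
row 2: Σ corner-gray over 9 cells = 4930  → 1.5391
row 3: Σ corner-gray over 9 cells = 5417  → 1.6911
row 4: Σ corner-gray over 9 cells = 5404  → 1.6870
row 5: Σ corner-gray over 9 cells = 4696  → 1.4660
row 6: Σ corner-gray over 9 cells = 4434  → 1.3842
row 7: Σ corner-gray over 9 cells = 4723  → 1.4744
row 8: Σ corner-gray over 9 cells = 5190  → 1.6202
row 9: Σ corner-gray over 9 cells = 4847  → 1.5131
row 10: Σ corner-gray over 9 cells = 4059  → 1.2671
row 11: Σ corner-gray over 9 cells = 4671  → 1.4582
row 12: Σ corner-gray over 9 cells = 4995  → 1.5593
row 13: Σ corner-gray over 9 cells = 5145  → 1.6062
Σ rows: total corner-gray = 67581  → 21.0975 mm³


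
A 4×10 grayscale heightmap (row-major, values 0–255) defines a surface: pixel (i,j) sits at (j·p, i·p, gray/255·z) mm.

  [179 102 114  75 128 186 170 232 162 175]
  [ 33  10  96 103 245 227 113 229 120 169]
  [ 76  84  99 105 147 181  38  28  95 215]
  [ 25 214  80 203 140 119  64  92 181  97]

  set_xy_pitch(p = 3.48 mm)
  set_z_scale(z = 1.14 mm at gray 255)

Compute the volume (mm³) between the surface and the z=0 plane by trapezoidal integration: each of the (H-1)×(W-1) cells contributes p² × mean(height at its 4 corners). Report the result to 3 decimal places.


184.971

height_mm = gray/255 × 1.14; cell vol = 3.48² × mean(4 corners)
unit = 3.48² × 1.14 / (4×255) = 0.0135352 mm³ per gray-sum
row 0: Σ corner-gray over 9 cells = 5180  → 70.1121
row 1: Σ corner-gray over 9 cells = 4333  → 58.6478
row 2: Σ corner-gray over 9 cells = 4153  → 56.2115
Σ rows: total corner-gray = 13666  → 184.9714 mm³


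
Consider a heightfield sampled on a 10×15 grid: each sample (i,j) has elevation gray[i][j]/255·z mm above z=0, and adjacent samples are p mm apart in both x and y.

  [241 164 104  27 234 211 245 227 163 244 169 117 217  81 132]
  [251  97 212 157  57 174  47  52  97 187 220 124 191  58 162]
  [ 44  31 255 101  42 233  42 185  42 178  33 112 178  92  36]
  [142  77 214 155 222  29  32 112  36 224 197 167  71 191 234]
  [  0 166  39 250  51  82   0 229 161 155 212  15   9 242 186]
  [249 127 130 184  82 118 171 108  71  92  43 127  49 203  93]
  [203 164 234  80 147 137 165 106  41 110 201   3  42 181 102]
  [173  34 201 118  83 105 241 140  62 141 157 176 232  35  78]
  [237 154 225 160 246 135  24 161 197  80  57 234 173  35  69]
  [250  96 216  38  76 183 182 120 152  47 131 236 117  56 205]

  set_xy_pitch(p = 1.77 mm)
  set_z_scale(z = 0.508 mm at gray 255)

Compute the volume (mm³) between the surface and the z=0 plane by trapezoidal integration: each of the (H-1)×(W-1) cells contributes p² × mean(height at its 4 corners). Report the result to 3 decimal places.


103.105

height_mm = gray/255 × 0.508; cell vol = 1.77² × mean(4 corners)
unit = 1.77² × 0.508 / (4×255) = 0.00156031 mm³ per gray-sum
row 0: Σ corner-gray over 14 cells = 8538  → 13.3219
row 1: Σ corner-gray over 14 cells = 6887  → 10.7458
row 2: Σ corner-gray over 14 cells = 6958  → 10.8566
row 3: Σ corner-gray over 14 cells = 7238  → 11.2935
row 4: Σ corner-gray over 14 cells = 6760  → 10.5477
row 5: Σ corner-gray over 14 cells = 6879  → 10.7334
row 6: Σ corner-gray over 14 cells = 7228  → 11.2779
row 7: Σ corner-gray over 14 cells = 7769  → 12.1220
row 8: Σ corner-gray over 14 cells = 7823  → 12.2063
Σ rows: total corner-gray = 66080  → 103.1051 mm³


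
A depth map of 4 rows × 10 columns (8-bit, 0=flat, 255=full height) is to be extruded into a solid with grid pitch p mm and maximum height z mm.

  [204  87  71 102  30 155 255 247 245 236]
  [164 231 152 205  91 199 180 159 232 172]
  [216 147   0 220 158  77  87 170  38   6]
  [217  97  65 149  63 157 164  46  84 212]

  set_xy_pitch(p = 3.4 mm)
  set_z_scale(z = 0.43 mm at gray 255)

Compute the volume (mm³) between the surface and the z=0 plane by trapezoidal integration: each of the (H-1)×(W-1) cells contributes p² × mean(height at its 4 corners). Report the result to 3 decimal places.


75.064

height_mm = gray/255 × 0.43; cell vol = 3.4² × mean(4 corners)
unit = 3.4² × 0.43 / (4×255) = 0.00487333 mm³ per gray-sum
row 0: Σ corner-gray over 9 cells = 6058  → 29.5227
row 1: Σ corner-gray over 9 cells = 5250  → 25.5850
row 2: Σ corner-gray over 9 cells = 4095  → 19.9563
Σ rows: total corner-gray = 15403  → 75.0640 mm³


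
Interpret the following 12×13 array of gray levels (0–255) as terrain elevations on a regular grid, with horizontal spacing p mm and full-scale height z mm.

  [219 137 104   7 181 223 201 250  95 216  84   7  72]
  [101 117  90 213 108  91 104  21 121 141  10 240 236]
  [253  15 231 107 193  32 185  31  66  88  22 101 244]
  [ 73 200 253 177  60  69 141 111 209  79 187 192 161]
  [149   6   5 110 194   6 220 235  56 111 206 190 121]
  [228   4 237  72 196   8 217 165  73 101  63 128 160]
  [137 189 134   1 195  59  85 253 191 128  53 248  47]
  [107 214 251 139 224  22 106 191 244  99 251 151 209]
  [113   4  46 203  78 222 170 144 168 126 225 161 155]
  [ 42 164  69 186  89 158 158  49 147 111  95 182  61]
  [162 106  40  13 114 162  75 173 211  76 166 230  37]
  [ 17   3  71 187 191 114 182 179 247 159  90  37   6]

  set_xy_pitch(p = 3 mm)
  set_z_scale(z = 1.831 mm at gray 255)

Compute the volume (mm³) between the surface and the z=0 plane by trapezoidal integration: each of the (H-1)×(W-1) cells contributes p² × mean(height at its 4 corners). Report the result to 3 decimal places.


height_mm = gray/255 × 1.831; cell vol = 3² × mean(4 corners)
unit = 3² × 1.831 / (4×255) = 0.0161559 mm³ per gray-sum
row 0: Σ corner-gray over 12 cells = 6150  → 99.3587
row 1: Σ corner-gray over 12 cells = 5488  → 88.6635
row 2: Σ corner-gray over 12 cells = 6229  → 100.6350
row 3: Σ corner-gray over 12 cells = 6538  → 105.6272
row 4: Σ corner-gray over 12 cells = 5864  → 94.7381
row 5: Σ corner-gray over 12 cells = 6172  → 99.7141
row 6: Σ corner-gray over 12 cells = 7356  → 118.8427
row 7: Σ corner-gray over 12 cells = 7462  → 120.5552
row 8: Σ corner-gray over 12 cells = 6281  → 101.4751
row 9: Σ corner-gray over 12 cells = 5850  → 94.5119
row 10: Σ corner-gray over 12 cells = 5874  → 94.8997
Σ rows: total corner-gray = 69264  → 1119.0210 mm³

1119.021


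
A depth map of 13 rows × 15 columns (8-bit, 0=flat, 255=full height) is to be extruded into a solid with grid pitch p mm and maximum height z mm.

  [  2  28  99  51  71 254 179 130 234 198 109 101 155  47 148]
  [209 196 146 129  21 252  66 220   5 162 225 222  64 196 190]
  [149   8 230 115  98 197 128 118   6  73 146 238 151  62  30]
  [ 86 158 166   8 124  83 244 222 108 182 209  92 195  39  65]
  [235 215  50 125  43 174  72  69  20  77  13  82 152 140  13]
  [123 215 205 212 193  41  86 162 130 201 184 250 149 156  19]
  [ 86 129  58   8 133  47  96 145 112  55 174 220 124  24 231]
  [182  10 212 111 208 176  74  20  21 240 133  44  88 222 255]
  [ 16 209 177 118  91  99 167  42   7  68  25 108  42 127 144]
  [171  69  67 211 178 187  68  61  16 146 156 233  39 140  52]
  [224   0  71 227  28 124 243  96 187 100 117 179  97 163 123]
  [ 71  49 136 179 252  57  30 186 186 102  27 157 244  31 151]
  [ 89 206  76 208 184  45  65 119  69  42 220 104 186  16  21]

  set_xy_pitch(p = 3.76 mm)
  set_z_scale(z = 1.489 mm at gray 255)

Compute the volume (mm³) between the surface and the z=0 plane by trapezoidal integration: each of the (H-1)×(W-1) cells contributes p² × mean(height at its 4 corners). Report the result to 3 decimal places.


height_mm = gray/255 × 1.489; cell vol = 3.76² × mean(4 corners)
unit = 3.76² × 1.489 / (4×255) = 0.0206381 mm³ per gray-sum
row 0: Σ corner-gray over 14 cells = 7669  → 158.2738
row 1: Σ corner-gray over 14 cells = 7526  → 155.3225
row 2: Σ corner-gray over 14 cells = 7130  → 147.1498
row 3: Σ corner-gray over 14 cells = 6523  → 134.6225
row 4: Σ corner-gray over 14 cells = 7222  → 149.0485
row 5: Σ corner-gray over 14 cells = 7477  → 154.3113
row 6: Σ corner-gray over 14 cells = 6522  → 134.6018
row 7: Σ corner-gray over 14 cells = 6275  → 129.5042
row 8: Σ corner-gray over 14 cells = 6085  → 125.5830
row 9: Σ corner-gray over 14 cells = 6976  → 143.9716
row 10: Σ corner-gray over 14 cells = 7105  → 146.6339
row 11: Σ corner-gray over 14 cells = 6684  → 137.9452
Σ rows: total corner-gray = 83194  → 1716.9681 mm³

1716.968


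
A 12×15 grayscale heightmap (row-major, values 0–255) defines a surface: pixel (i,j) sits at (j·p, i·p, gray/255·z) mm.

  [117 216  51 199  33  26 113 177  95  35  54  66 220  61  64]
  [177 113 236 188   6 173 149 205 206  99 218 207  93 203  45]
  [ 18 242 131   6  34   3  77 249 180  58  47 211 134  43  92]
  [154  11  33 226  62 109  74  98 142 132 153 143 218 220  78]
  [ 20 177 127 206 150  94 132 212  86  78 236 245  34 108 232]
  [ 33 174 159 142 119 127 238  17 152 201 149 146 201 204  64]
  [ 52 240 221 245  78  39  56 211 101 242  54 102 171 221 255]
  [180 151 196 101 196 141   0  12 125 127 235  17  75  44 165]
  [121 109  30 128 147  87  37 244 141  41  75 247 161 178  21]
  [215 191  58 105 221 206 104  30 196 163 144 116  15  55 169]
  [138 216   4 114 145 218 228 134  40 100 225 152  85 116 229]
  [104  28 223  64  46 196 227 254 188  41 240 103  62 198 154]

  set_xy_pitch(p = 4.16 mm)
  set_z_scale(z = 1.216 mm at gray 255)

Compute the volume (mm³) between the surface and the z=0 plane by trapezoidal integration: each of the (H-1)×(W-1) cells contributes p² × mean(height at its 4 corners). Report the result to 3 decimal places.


height_mm = gray/255 × 1.216; cell vol = 4.16² × mean(4 corners)
unit = 4.16² × 1.216 / (4×255) = 0.020631 mm³ per gray-sum
row 0: Σ corner-gray over 14 cells = 7287  → 150.3380
row 1: Σ corner-gray over 14 cells = 7354  → 151.7203
row 2: Σ corner-gray over 14 cells = 6414  → 132.3272
row 3: Σ corner-gray over 14 cells = 7496  → 154.6499
row 4: Σ corner-gray over 14 cells = 8177  → 168.6996
row 5: Σ corner-gray over 14 cells = 8424  → 173.7955
row 6: Σ corner-gray over 14 cells = 7454  → 153.7834
row 7: Σ corner-gray over 14 cells = 6577  → 135.6900
row 8: Σ corner-gray over 14 cells = 6984  → 144.0868
row 9: Σ corner-gray over 14 cells = 7513  → 155.0006
row 10: Σ corner-gray over 14 cells = 7919  → 163.3768
Σ rows: total corner-gray = 81599  → 1683.4681 mm³

1683.468


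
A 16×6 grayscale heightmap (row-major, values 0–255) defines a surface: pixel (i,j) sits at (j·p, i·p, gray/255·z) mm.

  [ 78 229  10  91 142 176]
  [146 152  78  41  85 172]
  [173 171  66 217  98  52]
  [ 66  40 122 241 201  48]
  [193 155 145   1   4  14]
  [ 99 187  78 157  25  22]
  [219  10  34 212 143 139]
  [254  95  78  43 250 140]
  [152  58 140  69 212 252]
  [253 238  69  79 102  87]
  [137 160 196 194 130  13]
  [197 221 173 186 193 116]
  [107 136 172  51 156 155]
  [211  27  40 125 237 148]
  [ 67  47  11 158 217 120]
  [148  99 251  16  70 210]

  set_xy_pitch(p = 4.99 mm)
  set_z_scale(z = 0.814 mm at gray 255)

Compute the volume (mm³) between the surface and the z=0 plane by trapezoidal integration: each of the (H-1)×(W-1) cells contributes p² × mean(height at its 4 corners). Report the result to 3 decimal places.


747.875

height_mm = gray/255 × 0.814; cell vol = 4.99² × mean(4 corners)
unit = 4.99² × 0.814 / (4×255) = 0.0198713 mm³ per gray-sum
row 0: Σ corner-gray over 5 cells = 2228  → 44.2732
row 1: Σ corner-gray over 5 cells = 2359  → 46.8763
row 2: Σ corner-gray over 5 cells = 2651  → 52.6787
row 3: Σ corner-gray over 5 cells = 2139  → 42.5046
row 4: Σ corner-gray over 5 cells = 1832  → 36.4041
row 5: Σ corner-gray over 5 cells = 2171  → 43.1405
row 6: Σ corner-gray over 5 cells = 2482  → 49.3205
row 7: Σ corner-gray over 5 cells = 2688  → 53.4139
row 8: Σ corner-gray over 5 cells = 2678  → 53.2152
row 9: Σ corner-gray over 5 cells = 2826  → 56.1562
row 10: Σ corner-gray over 5 cells = 3369  → 66.9463
row 11: Σ corner-gray over 5 cells = 3151  → 62.6143
row 12: Σ corner-gray over 5 cells = 2509  → 49.8570
row 13: Σ corner-gray over 5 cells = 2270  → 45.1078
row 14: Σ corner-gray over 5 cells = 2283  → 45.3661
Σ rows: total corner-gray = 37636  → 747.8746 mm³


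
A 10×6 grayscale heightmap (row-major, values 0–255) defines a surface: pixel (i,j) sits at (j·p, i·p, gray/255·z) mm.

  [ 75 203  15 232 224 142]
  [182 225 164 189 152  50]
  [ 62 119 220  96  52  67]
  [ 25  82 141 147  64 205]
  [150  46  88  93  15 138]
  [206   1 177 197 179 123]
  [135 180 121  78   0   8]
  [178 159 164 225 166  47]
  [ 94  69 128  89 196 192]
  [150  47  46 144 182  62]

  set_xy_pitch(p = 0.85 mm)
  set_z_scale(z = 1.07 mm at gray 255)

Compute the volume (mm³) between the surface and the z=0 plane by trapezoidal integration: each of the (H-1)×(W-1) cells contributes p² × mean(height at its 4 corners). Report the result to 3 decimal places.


height_mm = gray/255 × 1.07; cell vol = 0.85² × mean(4 corners)
unit = 0.85² × 1.07 / (4×255) = 0.000757917 mm³ per gray-sum
row 0: Σ corner-gray over 5 cells = 3257  → 2.4685
row 1: Σ corner-gray over 5 cells = 2795  → 2.1184
row 2: Σ corner-gray over 5 cells = 2201  → 1.6682
row 3: Σ corner-gray over 5 cells = 1870  → 1.4173
row 4: Σ corner-gray over 5 cells = 2209  → 1.6742
row 5: Σ corner-gray over 5 cells = 2338  → 1.7720
row 6: Σ corner-gray over 5 cells = 2554  → 1.9357
row 7: Σ corner-gray over 5 cells = 2903  → 2.2002
row 8: Σ corner-gray over 5 cells = 2300  → 1.7432
Σ rows: total corner-gray = 22427  → 16.9978 mm³

16.998


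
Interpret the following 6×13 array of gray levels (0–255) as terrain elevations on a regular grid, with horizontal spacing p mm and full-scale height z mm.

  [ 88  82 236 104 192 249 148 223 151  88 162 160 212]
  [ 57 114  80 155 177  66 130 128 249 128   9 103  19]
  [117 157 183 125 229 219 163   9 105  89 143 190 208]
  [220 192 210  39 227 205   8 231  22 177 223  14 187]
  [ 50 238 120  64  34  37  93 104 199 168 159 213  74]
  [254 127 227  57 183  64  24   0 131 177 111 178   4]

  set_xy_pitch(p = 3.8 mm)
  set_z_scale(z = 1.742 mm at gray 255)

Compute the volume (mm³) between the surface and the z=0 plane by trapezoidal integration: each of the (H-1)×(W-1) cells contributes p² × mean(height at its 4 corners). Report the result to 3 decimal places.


796.115

height_mm = gray/255 × 1.742; cell vol = 3.8² × mean(4 corners)
unit = 3.8² × 1.742 / (4×255) = 0.0246613 mm³ per gray-sum
row 0: Σ corner-gray over 12 cells = 6644  → 163.8494
row 1: Σ corner-gray over 12 cells = 6303  → 155.4399
row 2: Σ corner-gray over 12 cells = 7052  → 173.9112
row 3: Σ corner-gray over 12 cells = 6485  → 159.9282
row 4: Σ corner-gray over 12 cells = 5798  → 142.9860
Σ rows: total corner-gray = 32282  → 796.1146 mm³


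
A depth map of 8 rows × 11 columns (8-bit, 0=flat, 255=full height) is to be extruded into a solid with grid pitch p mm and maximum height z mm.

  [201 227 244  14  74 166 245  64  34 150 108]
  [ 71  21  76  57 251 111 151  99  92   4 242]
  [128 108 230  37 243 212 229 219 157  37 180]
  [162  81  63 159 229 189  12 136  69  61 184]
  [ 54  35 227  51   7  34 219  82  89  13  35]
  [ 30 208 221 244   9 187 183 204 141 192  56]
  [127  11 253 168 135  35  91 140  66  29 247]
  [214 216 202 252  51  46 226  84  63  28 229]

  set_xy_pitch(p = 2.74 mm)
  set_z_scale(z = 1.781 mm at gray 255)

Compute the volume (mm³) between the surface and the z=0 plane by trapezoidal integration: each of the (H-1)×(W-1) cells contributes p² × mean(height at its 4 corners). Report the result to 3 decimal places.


458.600

height_mm = gray/255 × 1.781; cell vol = 2.74² × mean(4 corners)
unit = 2.74² × 1.781 / (4×255) = 0.0131089 mm³ per gray-sum
row 0: Σ corner-gray over 10 cells = 4782  → 62.6866
row 1: Σ corner-gray over 10 cells = 5289  → 69.3328
row 2: Σ corner-gray over 10 cells = 5596  → 73.3572
row 3: Σ corner-gray over 10 cells = 3947  → 51.7407
row 4: Σ corner-gray over 10 cells = 4867  → 63.8008
row 5: Σ corner-gray over 10 cells = 5494  → 72.0201
row 6: Σ corner-gray over 10 cells = 5009  → 65.6623
Σ rows: total corner-gray = 34984  → 458.6003 mm³


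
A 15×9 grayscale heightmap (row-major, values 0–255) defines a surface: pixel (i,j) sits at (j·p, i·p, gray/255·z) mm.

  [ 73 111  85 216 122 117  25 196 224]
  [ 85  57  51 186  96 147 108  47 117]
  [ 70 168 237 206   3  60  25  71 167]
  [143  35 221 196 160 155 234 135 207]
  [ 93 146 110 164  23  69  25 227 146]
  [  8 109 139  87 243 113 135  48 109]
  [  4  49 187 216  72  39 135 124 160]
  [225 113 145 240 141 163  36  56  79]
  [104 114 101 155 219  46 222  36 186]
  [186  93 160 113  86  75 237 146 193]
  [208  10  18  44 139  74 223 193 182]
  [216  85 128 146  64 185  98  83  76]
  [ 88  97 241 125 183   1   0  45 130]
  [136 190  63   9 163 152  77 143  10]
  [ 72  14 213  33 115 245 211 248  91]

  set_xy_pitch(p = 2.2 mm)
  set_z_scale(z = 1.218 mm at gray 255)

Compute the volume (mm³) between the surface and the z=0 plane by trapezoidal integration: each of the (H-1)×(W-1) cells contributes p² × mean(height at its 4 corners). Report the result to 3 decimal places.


311.829

height_mm = gray/255 × 1.218; cell vol = 2.2² × mean(4 corners)
unit = 2.2² × 1.218 / (4×255) = 0.00577953 mm³ per gray-sum
row 0: Σ corner-gray over 8 cells = 3627  → 20.9624
row 1: Σ corner-gray over 8 cells = 3363  → 19.4366
row 2: Σ corner-gray over 8 cells = 4399  → 25.4241
row 3: Σ corner-gray over 8 cells = 4389  → 25.3664
row 4: Σ corner-gray over 8 cells = 3632  → 20.9913
row 5: Σ corner-gray over 8 cells = 3673  → 21.2282
row 6: Σ corner-gray over 8 cells = 3900  → 22.5402
row 7: Σ corner-gray over 8 cells = 4168  → 24.0891
row 8: Σ corner-gray over 8 cells = 4275  → 24.7075
row 9: Σ corner-gray over 8 cells = 3991  → 23.0661
row 10: Σ corner-gray over 8 cells = 3662  → 21.1646
row 11: Σ corner-gray over 8 cells = 3472  → 20.0665
row 12: Σ corner-gray over 8 cells = 3342  → 19.3152
row 13: Σ corner-gray over 8 cells = 4061  → 23.4707
Σ rows: total corner-gray = 53954  → 311.8287 mm³


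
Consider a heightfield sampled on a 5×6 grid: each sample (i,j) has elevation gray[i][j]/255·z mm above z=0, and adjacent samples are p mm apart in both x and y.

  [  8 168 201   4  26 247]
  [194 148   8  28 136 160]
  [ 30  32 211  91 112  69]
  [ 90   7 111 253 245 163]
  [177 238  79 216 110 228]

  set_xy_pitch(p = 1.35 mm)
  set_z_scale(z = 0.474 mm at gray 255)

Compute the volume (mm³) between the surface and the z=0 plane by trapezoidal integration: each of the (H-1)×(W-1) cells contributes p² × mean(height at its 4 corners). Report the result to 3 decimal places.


8.202

height_mm = gray/255 × 0.474; cell vol = 1.35² × mean(4 corners)
unit = 1.35² × 0.474 / (4×255) = 0.000846926 mm³ per gray-sum
row 0: Σ corner-gray over 5 cells = 2047  → 1.7337
row 1: Σ corner-gray over 5 cells = 1985  → 1.6811
row 2: Σ corner-gray over 5 cells = 2476  → 2.0970
row 3: Σ corner-gray over 5 cells = 3176  → 2.6898
Σ rows: total corner-gray = 9684  → 8.2016 mm³


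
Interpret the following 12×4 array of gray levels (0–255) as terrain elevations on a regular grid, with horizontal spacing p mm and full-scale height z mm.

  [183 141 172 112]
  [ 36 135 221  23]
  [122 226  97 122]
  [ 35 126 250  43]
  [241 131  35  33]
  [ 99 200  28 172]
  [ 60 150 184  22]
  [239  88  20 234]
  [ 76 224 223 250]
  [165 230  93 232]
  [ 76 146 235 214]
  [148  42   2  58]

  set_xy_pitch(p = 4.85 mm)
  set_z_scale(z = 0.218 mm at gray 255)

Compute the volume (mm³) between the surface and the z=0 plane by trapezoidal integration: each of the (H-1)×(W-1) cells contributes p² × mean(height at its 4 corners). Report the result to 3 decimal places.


92.358

height_mm = gray/255 × 0.218; cell vol = 4.85² × mean(4 corners)
unit = 4.85² × 0.218 / (4×255) = 0.00502736 mm³ per gray-sum
row 0: Σ corner-gray over 3 cells = 1692  → 8.5063
row 1: Σ corner-gray over 3 cells = 1661  → 8.3504
row 2: Σ corner-gray over 3 cells = 1720  → 8.6471
row 3: Σ corner-gray over 3 cells = 1436  → 7.2193
row 4: Σ corner-gray over 3 cells = 1333  → 6.7015
row 5: Σ corner-gray over 3 cells = 1477  → 7.4254
row 6: Σ corner-gray over 3 cells = 1439  → 7.2344
row 7: Σ corner-gray over 3 cells = 1909  → 9.5972
row 8: Σ corner-gray over 3 cells = 2263  → 11.3769
row 9: Σ corner-gray over 3 cells = 2095  → 10.5323
row 10: Σ corner-gray over 3 cells = 1346  → 6.7668
Σ rows: total corner-gray = 18371  → 92.3576 mm³


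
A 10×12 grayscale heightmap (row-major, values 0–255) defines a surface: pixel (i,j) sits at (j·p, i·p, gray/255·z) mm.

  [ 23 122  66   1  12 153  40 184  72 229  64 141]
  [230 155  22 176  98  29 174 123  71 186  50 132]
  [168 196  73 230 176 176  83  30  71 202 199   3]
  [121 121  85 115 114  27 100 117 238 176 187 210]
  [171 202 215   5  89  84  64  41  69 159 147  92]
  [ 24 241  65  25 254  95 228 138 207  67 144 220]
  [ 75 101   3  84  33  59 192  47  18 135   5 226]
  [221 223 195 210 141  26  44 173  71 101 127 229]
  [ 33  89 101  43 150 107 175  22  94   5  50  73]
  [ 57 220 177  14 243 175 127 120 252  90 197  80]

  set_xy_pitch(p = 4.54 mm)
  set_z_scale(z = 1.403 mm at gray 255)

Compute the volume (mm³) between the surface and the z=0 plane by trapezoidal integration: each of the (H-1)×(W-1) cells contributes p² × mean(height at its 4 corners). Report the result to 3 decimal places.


height_mm = gray/255 × 1.403; cell vol = 4.54² × mean(4 corners)
unit = 4.54² × 1.403 / (4×255) = 0.0283511 mm³ per gray-sum
row 0: Σ corner-gray over 11 cells = 4580  → 129.8478
row 1: Σ corner-gray over 11 cells = 5573  → 158.0004
row 2: Σ corner-gray over 11 cells = 5934  → 168.2352
row 3: Σ corner-gray over 11 cells = 5304  → 150.3740
row 4: Σ corner-gray over 11 cells = 5585  → 158.3406
row 5: Σ corner-gray over 11 cells = 4827  → 136.8505
row 6: Σ corner-gray over 11 cells = 4727  → 134.0154
row 7: Σ corner-gray over 11 cells = 4850  → 137.5026
row 8: Σ corner-gray over 11 cells = 5145  → 145.8662
Σ rows: total corner-gray = 46525  → 1319.0328 mm³

1319.033


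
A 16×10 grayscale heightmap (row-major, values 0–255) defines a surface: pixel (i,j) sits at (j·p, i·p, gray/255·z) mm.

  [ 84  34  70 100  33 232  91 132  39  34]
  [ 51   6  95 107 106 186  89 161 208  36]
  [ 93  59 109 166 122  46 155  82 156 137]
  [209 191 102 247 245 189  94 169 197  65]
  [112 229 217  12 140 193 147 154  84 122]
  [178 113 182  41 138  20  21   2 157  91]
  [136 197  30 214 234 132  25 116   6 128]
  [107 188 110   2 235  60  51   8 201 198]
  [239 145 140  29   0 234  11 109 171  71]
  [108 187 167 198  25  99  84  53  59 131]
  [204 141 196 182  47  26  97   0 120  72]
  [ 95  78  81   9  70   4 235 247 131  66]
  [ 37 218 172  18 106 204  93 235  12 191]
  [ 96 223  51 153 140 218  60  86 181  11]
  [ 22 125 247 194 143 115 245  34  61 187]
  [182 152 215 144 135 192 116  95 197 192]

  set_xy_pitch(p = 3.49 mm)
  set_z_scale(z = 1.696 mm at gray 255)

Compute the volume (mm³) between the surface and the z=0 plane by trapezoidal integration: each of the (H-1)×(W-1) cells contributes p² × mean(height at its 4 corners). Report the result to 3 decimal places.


height_mm = gray/255 × 1.696; cell vol = 3.49² × mean(4 corners)
unit = 3.49² × 1.696 / (4×255) = 0.0202524 mm³ per gray-sum
row 0: Σ corner-gray over 9 cells = 3583  → 72.5644
row 1: Σ corner-gray over 9 cells = 4023  → 81.4754
row 2: Σ corner-gray over 9 cells = 5162  → 104.5429
row 3: Σ corner-gray over 9 cells = 5728  → 116.0058
row 4: Σ corner-gray over 9 cells = 4203  → 85.1208
row 5: Σ corner-gray over 9 cells = 3789  → 76.7363
row 6: Σ corner-gray over 9 cells = 4187  → 84.7968
row 7: Σ corner-gray over 9 cells = 4003  → 81.0704
row 8: Σ corner-gray over 9 cells = 3971  → 80.4223
row 9: Σ corner-gray over 9 cells = 3877  → 78.5186
row 10: Σ corner-gray over 9 cells = 3765  → 76.2503
row 11: Σ corner-gray over 9 cells = 4215  → 85.3639
row 12: Σ corner-gray over 9 cells = 4675  → 94.6800
row 13: Σ corner-gray over 9 cells = 4868  → 98.5887
row 14: Σ corner-gray over 9 cells = 5403  → 109.4237
Σ rows: total corner-gray = 65452  → 1325.5602 mm³

1325.560


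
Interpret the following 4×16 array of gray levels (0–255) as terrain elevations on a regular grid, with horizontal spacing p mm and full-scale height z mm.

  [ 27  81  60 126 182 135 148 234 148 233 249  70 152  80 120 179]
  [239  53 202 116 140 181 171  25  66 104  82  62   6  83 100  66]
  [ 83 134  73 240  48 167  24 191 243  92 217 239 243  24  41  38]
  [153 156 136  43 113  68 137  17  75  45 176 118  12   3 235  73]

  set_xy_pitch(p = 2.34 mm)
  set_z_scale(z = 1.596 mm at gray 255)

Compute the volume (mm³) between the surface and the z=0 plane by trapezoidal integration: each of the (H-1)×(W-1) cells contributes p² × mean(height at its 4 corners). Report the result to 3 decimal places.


183.829

height_mm = gray/255 × 1.596; cell vol = 2.34² × mean(4 corners)
unit = 2.34² × 1.596 / (4×255) = 0.0085677 mm³ per gray-sum
row 0: Σ corner-gray over 15 cells = 7329  → 62.7927
row 1: Σ corner-gray over 15 cells = 7160  → 61.3448
row 2: Σ corner-gray over 15 cells = 6967  → 59.6912
Σ rows: total corner-gray = 21456  → 183.8286 mm³


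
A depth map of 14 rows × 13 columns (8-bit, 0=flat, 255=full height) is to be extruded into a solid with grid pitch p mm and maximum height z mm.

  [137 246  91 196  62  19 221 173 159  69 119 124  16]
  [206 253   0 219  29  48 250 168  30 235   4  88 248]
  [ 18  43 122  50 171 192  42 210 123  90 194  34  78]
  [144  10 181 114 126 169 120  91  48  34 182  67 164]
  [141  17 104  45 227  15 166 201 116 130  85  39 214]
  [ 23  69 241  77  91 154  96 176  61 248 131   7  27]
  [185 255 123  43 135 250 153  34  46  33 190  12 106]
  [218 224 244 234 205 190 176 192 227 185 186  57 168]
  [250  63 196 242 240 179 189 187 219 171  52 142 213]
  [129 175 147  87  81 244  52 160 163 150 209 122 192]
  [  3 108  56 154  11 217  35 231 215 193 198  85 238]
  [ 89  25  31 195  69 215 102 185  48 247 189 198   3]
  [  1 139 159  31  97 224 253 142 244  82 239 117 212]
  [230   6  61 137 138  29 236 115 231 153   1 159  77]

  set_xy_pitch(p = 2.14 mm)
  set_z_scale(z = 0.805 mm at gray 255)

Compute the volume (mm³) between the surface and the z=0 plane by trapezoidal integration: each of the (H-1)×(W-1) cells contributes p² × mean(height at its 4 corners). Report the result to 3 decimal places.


302.928

height_mm = gray/255 × 0.805; cell vol = 2.14² × mean(4 corners)
unit = 2.14² × 0.805 / (4×255) = 0.00361429 mm³ per gray-sum
row 0: Σ corner-gray over 12 cells = 6213  → 22.4556
row 1: Σ corner-gray over 12 cells = 5740  → 20.7460
row 2: Σ corner-gray over 12 cells = 5230  → 18.9027
row 3: Σ corner-gray over 12 cells = 5237  → 18.9280
row 4: Σ corner-gray over 12 cells = 5397  → 19.5063
row 5: Σ corner-gray over 12 cells = 5591  → 20.2075
row 6: Σ corner-gray over 12 cells = 7465  → 26.9807
row 7: Σ corner-gray over 12 cells = 8849  → 31.9829
row 8: Σ corner-gray over 12 cells = 7724  → 27.9168
row 9: Σ corner-gray over 12 cells = 6748  → 24.3892
row 10: Σ corner-gray over 12 cells = 6347  → 22.9399
row 11: Σ corner-gray over 12 cells = 6767  → 24.4579
row 12: Σ corner-gray over 12 cells = 6506  → 23.5146
Σ rows: total corner-gray = 83814  → 302.9283 mm³


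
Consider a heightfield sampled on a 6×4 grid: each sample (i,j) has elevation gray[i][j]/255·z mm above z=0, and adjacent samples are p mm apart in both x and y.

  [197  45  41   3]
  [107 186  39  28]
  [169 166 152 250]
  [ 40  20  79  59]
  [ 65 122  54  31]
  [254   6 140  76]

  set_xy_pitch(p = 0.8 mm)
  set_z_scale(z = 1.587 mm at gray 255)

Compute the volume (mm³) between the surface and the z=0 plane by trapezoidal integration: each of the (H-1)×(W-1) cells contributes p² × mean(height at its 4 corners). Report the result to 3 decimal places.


5.740

height_mm = gray/255 × 1.587; cell vol = 0.8² × mean(4 corners)
unit = 0.8² × 1.587 / (4×255) = 0.000995765 mm³ per gray-sum
row 0: Σ corner-gray over 3 cells = 957  → 0.9529
row 1: Σ corner-gray over 3 cells = 1640  → 1.6331
row 2: Σ corner-gray over 3 cells = 1352  → 1.3463
row 3: Σ corner-gray over 3 cells = 745  → 0.7418
row 4: Σ corner-gray over 3 cells = 1070  → 1.0655
Σ rows: total corner-gray = 5764  → 5.7396 mm³


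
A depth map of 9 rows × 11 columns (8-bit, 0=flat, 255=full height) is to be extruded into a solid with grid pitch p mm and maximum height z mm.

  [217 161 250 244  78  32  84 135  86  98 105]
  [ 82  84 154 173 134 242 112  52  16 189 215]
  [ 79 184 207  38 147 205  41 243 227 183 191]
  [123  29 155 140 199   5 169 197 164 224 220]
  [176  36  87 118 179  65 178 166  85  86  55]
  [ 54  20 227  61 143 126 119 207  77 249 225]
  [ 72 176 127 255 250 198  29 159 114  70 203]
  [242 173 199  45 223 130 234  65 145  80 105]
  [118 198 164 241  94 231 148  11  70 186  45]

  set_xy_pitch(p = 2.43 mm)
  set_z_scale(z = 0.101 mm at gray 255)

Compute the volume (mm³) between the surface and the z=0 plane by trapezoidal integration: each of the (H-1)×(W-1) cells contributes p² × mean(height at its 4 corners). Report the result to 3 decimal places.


26.222

height_mm = gray/255 × 0.101; cell vol = 2.43² × mean(4 corners)
unit = 2.43² × 0.101 / (4×255) = 0.000584701 mm³ per gray-sum
row 0: Σ corner-gray over 10 cells = 5267  → 3.0796
row 1: Σ corner-gray over 10 cells = 5829  → 3.4082
row 2: Σ corner-gray over 10 cells = 6127  → 3.5825
row 3: Σ corner-gray over 10 cells = 5138  → 3.0042
row 4: Σ corner-gray over 10 cells = 4968  → 2.9048
row 5: Σ corner-gray over 10 cells = 5768  → 3.3726
row 6: Σ corner-gray over 10 cells = 5966  → 3.4883
row 7: Σ corner-gray over 10 cells = 5784  → 3.3819
Σ rows: total corner-gray = 44847  → 26.2221 mm³


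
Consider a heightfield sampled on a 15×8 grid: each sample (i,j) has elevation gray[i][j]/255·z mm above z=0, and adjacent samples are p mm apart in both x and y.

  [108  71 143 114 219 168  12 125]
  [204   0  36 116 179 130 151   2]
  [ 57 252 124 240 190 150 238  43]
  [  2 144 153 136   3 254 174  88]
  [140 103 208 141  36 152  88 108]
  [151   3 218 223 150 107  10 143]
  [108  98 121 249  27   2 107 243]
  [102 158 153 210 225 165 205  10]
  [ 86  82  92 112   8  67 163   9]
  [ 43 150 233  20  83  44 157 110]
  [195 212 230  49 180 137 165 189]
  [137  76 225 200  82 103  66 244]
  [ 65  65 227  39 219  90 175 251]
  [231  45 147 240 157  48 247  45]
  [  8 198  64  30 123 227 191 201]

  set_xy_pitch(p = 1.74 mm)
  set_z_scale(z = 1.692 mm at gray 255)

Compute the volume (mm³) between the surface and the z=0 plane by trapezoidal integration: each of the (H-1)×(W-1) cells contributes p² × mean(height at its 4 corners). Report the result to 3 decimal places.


258.295

height_mm = gray/255 × 1.692; cell vol = 1.74² × mean(4 corners)
unit = 1.74² × 1.692 / (4×255) = 0.00502225 mm³ per gray-sum
row 0: Σ corner-gray over 7 cells = 3117  → 15.6544
row 1: Σ corner-gray over 7 cells = 3918  → 19.6772
row 2: Σ corner-gray over 7 cells = 4306  → 21.6258
row 3: Σ corner-gray over 7 cells = 3522  → 17.6884
row 4: Σ corner-gray over 7 cells = 3420  → 17.1761
row 5: Σ corner-gray over 7 cells = 3275  → 16.4479
row 6: Σ corner-gray over 7 cells = 3903  → 19.6019
row 7: Σ corner-gray over 7 cells = 3487  → 17.5126
row 8: Σ corner-gray over 7 cells = 2670  → 13.4094
row 9: Σ corner-gray over 7 cells = 3857  → 19.3708
row 10: Σ corner-gray over 7 cells = 4215  → 21.1688
row 11: Σ corner-gray over 7 cells = 3831  → 19.2403
row 12: Σ corner-gray over 7 cells = 3990  → 20.0388
row 13: Σ corner-gray over 7 cells = 3919  → 19.6822
Σ rows: total corner-gray = 51430  → 258.2945 mm³


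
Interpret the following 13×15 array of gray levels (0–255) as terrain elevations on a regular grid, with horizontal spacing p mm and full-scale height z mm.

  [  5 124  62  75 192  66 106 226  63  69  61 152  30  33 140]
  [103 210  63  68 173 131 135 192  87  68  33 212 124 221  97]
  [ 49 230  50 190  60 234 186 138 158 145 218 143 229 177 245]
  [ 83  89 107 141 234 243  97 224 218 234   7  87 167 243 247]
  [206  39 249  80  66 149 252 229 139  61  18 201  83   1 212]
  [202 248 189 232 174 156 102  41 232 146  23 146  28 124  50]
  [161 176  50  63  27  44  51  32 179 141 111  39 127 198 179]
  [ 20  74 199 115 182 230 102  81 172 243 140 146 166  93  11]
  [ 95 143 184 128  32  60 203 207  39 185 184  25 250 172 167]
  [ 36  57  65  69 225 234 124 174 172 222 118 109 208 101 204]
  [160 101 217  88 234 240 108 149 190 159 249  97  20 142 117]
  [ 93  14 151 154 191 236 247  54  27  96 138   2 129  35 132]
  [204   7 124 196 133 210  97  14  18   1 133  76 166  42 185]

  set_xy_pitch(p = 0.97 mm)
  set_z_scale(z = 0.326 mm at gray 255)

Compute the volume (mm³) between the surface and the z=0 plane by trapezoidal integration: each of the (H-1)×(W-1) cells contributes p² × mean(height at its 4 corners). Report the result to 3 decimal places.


height_mm = gray/255 × 0.326; cell vol = 0.97² × mean(4 corners)
unit = 0.97² × 0.326 / (4×255) = 0.000300719 mm³ per gray-sum
row 0: Σ corner-gray over 14 cells = 6297  → 1.8936
row 1: Σ corner-gray over 14 cells = 8244  → 2.4791
row 2: Σ corner-gray over 14 cells = 9122  → 2.7432
row 3: Σ corner-gray over 14 cells = 8064  → 2.4250
row 4: Σ corner-gray over 14 cells = 7486  → 2.2512
row 5: Σ corner-gray over 14 cells = 6750  → 2.0299
row 6: Σ corner-gray over 14 cells = 6733  → 2.0247
row 7: Σ corner-gray over 14 cells = 7803  → 2.3465
row 8: Σ corner-gray over 14 cells = 7882  → 2.3703
row 9: Σ corner-gray over 14 cells = 8261  → 2.4842
row 10: Σ corner-gray over 14 cells = 7438  → 2.2367
row 11: Σ corner-gray over 14 cells = 5996  → 1.8031
Σ rows: total corner-gray = 90076  → 27.0876 mm³

27.088


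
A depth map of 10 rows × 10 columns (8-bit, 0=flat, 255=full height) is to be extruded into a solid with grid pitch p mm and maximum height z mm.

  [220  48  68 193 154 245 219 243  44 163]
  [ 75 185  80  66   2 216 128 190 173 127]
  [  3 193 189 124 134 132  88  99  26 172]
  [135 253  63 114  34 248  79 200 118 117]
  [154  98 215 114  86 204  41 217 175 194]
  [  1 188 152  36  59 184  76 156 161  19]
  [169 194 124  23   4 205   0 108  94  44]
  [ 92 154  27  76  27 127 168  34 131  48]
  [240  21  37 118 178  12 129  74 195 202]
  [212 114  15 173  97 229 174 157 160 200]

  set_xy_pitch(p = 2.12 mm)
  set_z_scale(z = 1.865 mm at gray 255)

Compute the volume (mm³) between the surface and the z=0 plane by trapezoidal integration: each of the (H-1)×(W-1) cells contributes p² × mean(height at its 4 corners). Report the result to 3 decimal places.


322.701

height_mm = gray/255 × 1.865; cell vol = 2.12² × mean(4 corners)
unit = 2.12² × 1.865 / (4×255) = 0.0082177 mm³ per gray-sum
row 0: Σ corner-gray over 9 cells = 5093  → 41.8528
row 1: Σ corner-gray over 9 cells = 4427  → 36.3798
row 2: Σ corner-gray over 9 cells = 4615  → 37.9247
row 3: Σ corner-gray over 9 cells = 5118  → 42.0582
row 4: Σ corner-gray over 9 cells = 4692  → 38.5575
row 5: Σ corner-gray over 9 cells = 3761  → 30.9068
row 6: Σ corner-gray over 9 cells = 3345  → 27.4882
row 7: Σ corner-gray over 9 cells = 3598  → 29.5673
row 8: Σ corner-gray over 9 cells = 4620  → 37.9658
Σ rows: total corner-gray = 39269  → 322.7009 mm³


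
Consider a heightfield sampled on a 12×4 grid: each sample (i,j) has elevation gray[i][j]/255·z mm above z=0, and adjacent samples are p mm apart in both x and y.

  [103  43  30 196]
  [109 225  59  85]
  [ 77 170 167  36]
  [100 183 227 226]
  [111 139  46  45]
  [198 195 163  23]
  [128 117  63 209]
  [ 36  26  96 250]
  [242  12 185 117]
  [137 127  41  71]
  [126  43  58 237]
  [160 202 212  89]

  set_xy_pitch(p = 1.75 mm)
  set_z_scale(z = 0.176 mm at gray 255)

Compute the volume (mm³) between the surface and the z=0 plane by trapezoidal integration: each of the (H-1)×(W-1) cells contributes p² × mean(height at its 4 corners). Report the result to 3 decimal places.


height_mm = gray/255 × 0.176; cell vol = 1.75² × mean(4 corners)
unit = 1.75² × 0.176 / (4×255) = 0.000528431 mm³ per gray-sum
row 0: Σ corner-gray over 3 cells = 1207  → 0.6378
row 1: Σ corner-gray over 3 cells = 1549  → 0.8185
row 2: Σ corner-gray over 3 cells = 1933  → 1.0215
row 3: Σ corner-gray over 3 cells = 1672  → 0.8835
row 4: Σ corner-gray over 3 cells = 1463  → 0.7731
row 5: Σ corner-gray over 3 cells = 1634  → 0.8635
row 6: Σ corner-gray over 3 cells = 1227  → 0.6484
row 7: Σ corner-gray over 3 cells = 1283  → 0.6780
row 8: Σ corner-gray over 3 cells = 1297  → 0.6854
row 9: Σ corner-gray over 3 cells = 1109  → 0.5860
row 10: Σ corner-gray over 3 cells = 1642  → 0.8677
Σ rows: total corner-gray = 16016  → 8.4634 mm³

8.463


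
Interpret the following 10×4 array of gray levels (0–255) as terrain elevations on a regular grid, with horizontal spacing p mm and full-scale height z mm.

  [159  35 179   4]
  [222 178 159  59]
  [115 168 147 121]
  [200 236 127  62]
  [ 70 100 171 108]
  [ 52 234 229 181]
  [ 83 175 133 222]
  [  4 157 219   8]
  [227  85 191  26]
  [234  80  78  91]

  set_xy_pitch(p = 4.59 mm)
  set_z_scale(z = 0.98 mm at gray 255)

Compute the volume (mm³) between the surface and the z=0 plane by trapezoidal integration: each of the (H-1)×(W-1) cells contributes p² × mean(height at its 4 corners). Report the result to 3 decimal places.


height_mm = gray/255 × 0.98; cell vol = 4.59² × mean(4 corners)
unit = 4.59² × 0.98 / (4×255) = 0.0202419 mm³ per gray-sum
row 0: Σ corner-gray over 3 cells = 1546  → 31.2940
row 1: Σ corner-gray over 3 cells = 1821  → 36.8605
row 2: Σ corner-gray over 3 cells = 1854  → 37.5285
row 3: Σ corner-gray over 3 cells = 1708  → 34.5732
row 4: Σ corner-gray over 3 cells = 1879  → 38.0345
row 5: Σ corner-gray over 3 cells = 2080  → 42.1032
row 6: Σ corner-gray over 3 cells = 1685  → 34.1076
row 7: Σ corner-gray over 3 cells = 1569  → 31.7595
row 8: Σ corner-gray over 3 cells = 1446  → 29.2698
Σ rows: total corner-gray = 15588  → 315.5307 mm³

315.531


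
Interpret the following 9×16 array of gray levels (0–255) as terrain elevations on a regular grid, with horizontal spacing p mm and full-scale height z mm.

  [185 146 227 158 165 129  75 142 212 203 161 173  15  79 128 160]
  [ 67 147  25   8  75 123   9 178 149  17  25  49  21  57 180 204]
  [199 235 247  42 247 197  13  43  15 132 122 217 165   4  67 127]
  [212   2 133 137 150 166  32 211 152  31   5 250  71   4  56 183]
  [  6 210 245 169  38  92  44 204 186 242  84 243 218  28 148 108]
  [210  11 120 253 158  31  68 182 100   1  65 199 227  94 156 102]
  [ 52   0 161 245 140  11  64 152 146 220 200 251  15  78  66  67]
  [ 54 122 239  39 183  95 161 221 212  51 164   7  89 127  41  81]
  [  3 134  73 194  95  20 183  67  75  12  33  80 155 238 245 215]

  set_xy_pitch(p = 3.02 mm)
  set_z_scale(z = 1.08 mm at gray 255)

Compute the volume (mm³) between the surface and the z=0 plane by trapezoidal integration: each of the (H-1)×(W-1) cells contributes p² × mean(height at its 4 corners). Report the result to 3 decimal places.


height_mm = gray/255 × 1.08; cell vol = 3.02² × mean(4 corners)
unit = 3.02² × 1.08 / (4×255) = 0.00965689 mm³ per gray-sum
row 0: Σ corner-gray over 15 cells = 6768  → 65.3579
row 1: Σ corner-gray over 15 cells = 6215  → 60.0176
row 2: Σ corner-gray over 15 cells = 7013  → 67.7238
row 3: Σ corner-gray over 15 cells = 7611  → 73.4986
row 4: Σ corner-gray over 15 cells = 8058  → 77.8153
row 5: Σ corner-gray over 15 cells = 7259  → 70.0994
row 6: Σ corner-gray over 15 cells = 7254  → 70.0511
row 7: Σ corner-gray over 15 cells = 7063  → 68.2066
Σ rows: total corner-gray = 57241  → 552.7703 mm³

552.770
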